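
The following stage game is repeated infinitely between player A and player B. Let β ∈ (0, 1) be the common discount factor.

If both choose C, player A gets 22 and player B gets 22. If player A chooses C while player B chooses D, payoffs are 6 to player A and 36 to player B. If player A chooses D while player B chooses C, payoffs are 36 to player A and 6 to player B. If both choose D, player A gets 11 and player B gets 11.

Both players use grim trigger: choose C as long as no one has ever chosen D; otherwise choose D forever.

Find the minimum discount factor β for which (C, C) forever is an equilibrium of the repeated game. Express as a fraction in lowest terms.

22/(1−β) ≥ 36 + 11β/(1−β)
22 ≥ 36 − 25β
β ≥ 14/25.

14/25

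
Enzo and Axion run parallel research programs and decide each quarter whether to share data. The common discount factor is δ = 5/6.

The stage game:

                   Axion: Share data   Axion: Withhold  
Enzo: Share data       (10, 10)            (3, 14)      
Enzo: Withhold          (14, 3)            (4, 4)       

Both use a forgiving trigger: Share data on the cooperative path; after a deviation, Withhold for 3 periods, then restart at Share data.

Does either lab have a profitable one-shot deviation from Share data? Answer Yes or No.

IC: δ+…+δ^3 ≥ (14−10)/(10−4) = 2/3.
At δ = 5/6: partial sum = 2.1065 ≥ 0.6667. Cooperation sustainable.

No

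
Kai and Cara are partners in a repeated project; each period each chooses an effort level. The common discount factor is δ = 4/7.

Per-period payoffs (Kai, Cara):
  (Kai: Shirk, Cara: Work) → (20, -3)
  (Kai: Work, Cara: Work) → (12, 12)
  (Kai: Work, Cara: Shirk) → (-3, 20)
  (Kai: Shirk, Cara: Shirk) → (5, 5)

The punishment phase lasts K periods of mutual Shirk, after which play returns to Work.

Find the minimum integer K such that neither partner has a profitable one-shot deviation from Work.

4

IC: δ(1−δ^K)/(1−δ) ≥ (20−12)/(12−5) = 8/7.
With δ = 4/7: need 1 − δ^K ≥ 8/7·(1−4/7)/(4/7), i.e. δ^K ≤ 0.1429.
Since (4/7)^3 = 0.1866 and (4/7)^4 = 0.1066, the smallest such K is 4.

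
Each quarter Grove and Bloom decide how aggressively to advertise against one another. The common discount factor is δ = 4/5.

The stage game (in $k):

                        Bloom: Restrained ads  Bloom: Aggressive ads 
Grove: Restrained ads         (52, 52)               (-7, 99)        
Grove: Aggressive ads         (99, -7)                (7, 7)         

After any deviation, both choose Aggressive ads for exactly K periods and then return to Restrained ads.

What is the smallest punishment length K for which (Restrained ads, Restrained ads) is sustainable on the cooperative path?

Need Σ_{k=1}^{K} δ^k ≥ (99−52)/(52−7) = 1.0444 at δ = 4/5.
At K = 1 the sum is 0.8000 < 1.0444; at K = 2 it is 1.4400 ≥ 1.0444.
So the minimum punishment length is K = 2.

2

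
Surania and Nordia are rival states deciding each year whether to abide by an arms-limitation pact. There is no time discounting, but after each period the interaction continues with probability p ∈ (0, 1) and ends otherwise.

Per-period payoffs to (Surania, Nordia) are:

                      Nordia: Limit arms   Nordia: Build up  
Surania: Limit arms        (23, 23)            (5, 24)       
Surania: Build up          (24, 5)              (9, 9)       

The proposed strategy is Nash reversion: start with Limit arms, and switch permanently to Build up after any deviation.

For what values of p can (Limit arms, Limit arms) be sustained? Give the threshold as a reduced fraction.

With no time discounting, the continuation probability p plays the role of the discount factor.
Grim-trigger IC: 23/(1−p) ≥ 24 + 9p/(1−p) ⇒ p ≥ (24−23)/(24−9) = 1/15.

1/15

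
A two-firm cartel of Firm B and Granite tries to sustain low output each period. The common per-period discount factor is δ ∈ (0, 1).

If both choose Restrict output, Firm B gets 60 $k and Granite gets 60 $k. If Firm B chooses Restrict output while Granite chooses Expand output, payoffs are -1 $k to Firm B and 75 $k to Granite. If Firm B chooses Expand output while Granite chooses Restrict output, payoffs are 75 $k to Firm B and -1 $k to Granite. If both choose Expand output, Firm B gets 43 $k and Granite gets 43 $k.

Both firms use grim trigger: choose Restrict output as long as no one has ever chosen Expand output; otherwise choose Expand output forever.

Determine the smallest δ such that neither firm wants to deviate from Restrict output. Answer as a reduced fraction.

60/(1−δ) ≥ 75 + 43δ/(1−δ)
60 ≥ 75 − 32δ
δ ≥ 15/32.

15/32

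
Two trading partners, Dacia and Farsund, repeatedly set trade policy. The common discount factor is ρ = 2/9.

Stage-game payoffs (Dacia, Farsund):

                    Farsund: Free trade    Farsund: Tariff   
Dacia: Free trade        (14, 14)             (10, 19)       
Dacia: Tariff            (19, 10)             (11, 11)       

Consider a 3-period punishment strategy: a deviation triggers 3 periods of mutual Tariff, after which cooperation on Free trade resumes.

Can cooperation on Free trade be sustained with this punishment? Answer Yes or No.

IC: ρ+…+ρ^3 ≥ (19−14)/(14−11) = 5/3.
At ρ = 2/9: partial sum = 0.2826 < 1.6667. Cooperation not sustainable.

No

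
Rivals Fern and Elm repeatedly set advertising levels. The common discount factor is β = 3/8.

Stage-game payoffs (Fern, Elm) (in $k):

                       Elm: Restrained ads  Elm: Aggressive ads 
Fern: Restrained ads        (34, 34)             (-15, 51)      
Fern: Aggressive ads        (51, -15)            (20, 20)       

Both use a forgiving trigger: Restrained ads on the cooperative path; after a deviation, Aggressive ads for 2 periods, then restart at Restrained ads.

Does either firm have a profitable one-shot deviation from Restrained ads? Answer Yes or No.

Yes

A one-shot deviation gives 51 now, then 20 for 2 periods, then back to 34.
Gain from deviating: (51−34) today; loss: (34−20) in each of the next 2 periods.
No-deviation condition: (34−20)(β+…+β^2) ≥ 51−34, i.e. β+…+β^2 ≥ 17/14.
At β = 3/8: β+…+β^2 = 0.5156 < 1.2143.
So cooperation is not sustainable.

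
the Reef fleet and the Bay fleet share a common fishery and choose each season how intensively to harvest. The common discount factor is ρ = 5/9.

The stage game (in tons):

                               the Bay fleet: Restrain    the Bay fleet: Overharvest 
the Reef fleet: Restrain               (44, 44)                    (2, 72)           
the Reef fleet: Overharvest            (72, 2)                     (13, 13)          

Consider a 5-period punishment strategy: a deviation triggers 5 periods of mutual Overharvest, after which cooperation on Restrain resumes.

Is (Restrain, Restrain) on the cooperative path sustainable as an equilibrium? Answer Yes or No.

Comparing payoff streams over the 6 periods until play realigns: cooperate → 44(1+ρ+…+ρ^5); deviate → 72 + 13(ρ+…+ρ^5).
Cooperation is sustained iff (44−13)(ρ+…+ρ^5) ≥ 72−44.
ρ+…+ρ^5 = 5/9·(1−(5/9)^5)/(1−5/9) = 1.1838, and (72−44)/(44−13) = 0.9032.
1.1838 ≥ 0.9032, so cooperation is sustainable.

Yes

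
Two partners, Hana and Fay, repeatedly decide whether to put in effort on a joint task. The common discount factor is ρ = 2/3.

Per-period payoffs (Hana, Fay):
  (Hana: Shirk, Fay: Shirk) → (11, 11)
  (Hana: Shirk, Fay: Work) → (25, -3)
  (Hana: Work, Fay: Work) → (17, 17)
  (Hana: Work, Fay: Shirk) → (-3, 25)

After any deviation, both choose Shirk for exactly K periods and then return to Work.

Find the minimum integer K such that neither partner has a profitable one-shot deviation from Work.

No profitable deviation requires (17−11)(ρ+…+ρ^K) ≥ 25−17, i.e. ρ+…+ρ^K ≥ 4/3 ≈ 1.3333.
With ρ = 2/3, the partial sums are K=1: 0.6667, K=2: 1.1111, K=3: 1.4074.
K = 3 is the first length at which the sum reaches 1.3333.

3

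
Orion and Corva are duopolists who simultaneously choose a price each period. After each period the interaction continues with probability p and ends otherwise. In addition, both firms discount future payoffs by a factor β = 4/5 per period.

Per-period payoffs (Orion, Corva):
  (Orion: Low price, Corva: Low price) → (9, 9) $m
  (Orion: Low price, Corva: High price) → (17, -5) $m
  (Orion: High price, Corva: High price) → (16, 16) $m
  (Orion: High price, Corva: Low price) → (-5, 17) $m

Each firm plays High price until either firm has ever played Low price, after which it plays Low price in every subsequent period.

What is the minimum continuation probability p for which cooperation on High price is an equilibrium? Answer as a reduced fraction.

With continuation probability p and discount β, the effective per-period discount factor is βp.
Grim-trigger IC: βp ≥ (17−16)/(17−9) = 1/8.
So p ≥ (1/8)/(4/5) = 5/32.

5/32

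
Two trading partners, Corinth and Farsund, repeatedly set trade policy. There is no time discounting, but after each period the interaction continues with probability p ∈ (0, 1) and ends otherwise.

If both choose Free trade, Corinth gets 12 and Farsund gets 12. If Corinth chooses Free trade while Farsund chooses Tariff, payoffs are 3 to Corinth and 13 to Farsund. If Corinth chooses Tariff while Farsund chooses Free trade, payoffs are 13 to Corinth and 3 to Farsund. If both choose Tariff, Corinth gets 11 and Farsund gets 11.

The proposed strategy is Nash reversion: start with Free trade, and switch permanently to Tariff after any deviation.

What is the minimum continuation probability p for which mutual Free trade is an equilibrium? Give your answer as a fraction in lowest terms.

1/2

Expected cooperation value is 12 + p·12 + p²·12 + … = 12/(1−p); deviation gives 13 + p·11/(1−p).
12 ≥ 13(1−p) + 11p ⇒ 2p ≥ 1 ⇒ p ≥ 1/2.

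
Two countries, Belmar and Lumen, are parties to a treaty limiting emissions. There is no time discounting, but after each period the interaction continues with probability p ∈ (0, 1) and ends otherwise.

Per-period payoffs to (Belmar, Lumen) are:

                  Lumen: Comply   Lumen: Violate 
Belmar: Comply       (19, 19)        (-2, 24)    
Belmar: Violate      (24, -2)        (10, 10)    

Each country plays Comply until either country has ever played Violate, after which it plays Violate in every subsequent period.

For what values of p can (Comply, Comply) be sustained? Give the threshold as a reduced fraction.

Expected cooperation value is 19 + p·19 + p²·19 + … = 19/(1−p); deviation gives 24 + p·10/(1−p).
19 ≥ 24(1−p) + 10p ⇒ 14p ≥ 5 ⇒ p ≥ 5/14.

5/14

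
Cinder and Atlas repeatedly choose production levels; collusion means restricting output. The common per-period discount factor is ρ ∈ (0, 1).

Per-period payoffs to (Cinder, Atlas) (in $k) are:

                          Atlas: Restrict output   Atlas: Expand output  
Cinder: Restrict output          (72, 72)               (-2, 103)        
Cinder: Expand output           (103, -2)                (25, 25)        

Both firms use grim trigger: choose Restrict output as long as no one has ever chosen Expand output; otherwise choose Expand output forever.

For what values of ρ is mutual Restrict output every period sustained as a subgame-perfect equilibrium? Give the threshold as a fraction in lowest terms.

31/78

Under grim trigger the critical discount factor is (T−C)/(T−P) with T = 103, C = 72, P = 25.
ρ* = (103−72)/(103−25) = 31/78.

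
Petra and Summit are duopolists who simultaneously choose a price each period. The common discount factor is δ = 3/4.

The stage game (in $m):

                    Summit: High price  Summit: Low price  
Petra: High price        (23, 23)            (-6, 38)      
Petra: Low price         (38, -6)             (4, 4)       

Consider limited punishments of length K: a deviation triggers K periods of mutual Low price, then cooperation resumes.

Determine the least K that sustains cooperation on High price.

IC: δ(1−δ^K)/(1−δ) ≥ (38−23)/(23−4) = 15/19.
With δ = 3/4: need 1 − δ^K ≥ 15/19·(1−3/4)/(3/4), i.e. δ^K ≤ 0.7368.
Since (3/4)^1 = 0.7500 and (3/4)^2 = 0.5625, the smallest such K is 2.

2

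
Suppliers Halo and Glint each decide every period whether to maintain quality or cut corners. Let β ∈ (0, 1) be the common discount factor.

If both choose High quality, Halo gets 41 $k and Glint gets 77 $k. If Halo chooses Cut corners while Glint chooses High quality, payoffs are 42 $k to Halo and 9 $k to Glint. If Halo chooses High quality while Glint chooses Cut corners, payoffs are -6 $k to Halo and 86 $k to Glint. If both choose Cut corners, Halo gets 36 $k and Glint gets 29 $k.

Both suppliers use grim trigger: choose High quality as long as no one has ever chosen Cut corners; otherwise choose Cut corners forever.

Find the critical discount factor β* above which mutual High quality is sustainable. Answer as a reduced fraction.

1/6

Halo's threshold: (42−41)/(42−36) = 1/6.
Glint's threshold: (86−77)/(86−29) = 3/19.
1/6 > 3/19, so Halo binds and β* = 1/6.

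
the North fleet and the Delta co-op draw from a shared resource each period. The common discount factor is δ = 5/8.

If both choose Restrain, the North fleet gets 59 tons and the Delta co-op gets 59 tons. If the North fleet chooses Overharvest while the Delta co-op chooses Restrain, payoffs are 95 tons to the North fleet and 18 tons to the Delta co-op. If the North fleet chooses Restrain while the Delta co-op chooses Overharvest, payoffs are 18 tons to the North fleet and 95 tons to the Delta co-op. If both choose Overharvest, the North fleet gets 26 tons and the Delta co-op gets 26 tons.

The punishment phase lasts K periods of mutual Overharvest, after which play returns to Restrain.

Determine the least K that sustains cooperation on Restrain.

Need Σ_{k=1}^{K} δ^k ≥ (95−59)/(59−26) = 1.0909 at δ = 5/8.
At K = 2 the sum is 1.0156 < 1.0909; at K = 3 it is 1.2598 ≥ 1.0909.
So the minimum punishment length is K = 3.

3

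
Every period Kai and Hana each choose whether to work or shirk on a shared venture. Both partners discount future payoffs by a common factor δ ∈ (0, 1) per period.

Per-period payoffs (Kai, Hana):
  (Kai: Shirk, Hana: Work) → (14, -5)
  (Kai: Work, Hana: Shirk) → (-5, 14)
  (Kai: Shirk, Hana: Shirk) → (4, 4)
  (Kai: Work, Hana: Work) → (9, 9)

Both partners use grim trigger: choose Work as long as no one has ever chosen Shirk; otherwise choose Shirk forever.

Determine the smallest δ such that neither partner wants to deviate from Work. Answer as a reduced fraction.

1/2

Cooperation forever yields 9 each period: 9/(1−δ).
Deviating yields 14 once, then 4 forever: 14 + 4δ/(1−δ).
No profitable deviation requires 9/(1−δ) ≥ 14 + 4δ/(1−δ).
Multiplying by (1−δ): 9 ≥ 14(1−δ) + 4δ = 14 − 10δ.
So 10δ ≥ 5, i.e. δ ≥ 5/10 = 1/2.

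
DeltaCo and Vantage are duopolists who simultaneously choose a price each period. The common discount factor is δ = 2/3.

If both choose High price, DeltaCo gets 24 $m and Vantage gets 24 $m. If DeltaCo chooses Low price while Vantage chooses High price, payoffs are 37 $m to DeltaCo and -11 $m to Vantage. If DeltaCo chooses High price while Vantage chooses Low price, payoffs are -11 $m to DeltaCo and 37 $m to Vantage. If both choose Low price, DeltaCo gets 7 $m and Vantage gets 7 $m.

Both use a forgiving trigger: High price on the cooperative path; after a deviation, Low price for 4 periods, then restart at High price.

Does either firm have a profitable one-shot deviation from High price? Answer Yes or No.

No

A one-shot deviation gives 37 now, then 7 for 4 periods, then back to 24.
Gain from deviating: (37−24) today; loss: (24−7) in each of the next 4 periods.
No-deviation condition: (24−7)(δ+…+δ^4) ≥ 37−24, i.e. δ+…+δ^4 ≥ 13/17.
At δ = 2/3: δ+…+δ^4 = 1.6049 ≥ 0.7647.
So cooperation is sustainable.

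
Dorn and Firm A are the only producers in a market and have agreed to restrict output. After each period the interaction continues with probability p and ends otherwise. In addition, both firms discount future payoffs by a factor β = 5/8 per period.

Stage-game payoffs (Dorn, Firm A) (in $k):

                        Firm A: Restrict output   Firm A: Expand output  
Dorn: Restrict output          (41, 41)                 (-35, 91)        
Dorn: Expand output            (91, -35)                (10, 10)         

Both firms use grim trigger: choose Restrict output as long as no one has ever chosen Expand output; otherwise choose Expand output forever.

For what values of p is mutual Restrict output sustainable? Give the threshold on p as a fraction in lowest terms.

80/81

With continuation probability p and discount β, the effective per-period discount factor is βp.
Grim-trigger IC: βp ≥ (91−41)/(91−10) = 50/81.
So p ≥ (50/81)/(5/8) = 80/81.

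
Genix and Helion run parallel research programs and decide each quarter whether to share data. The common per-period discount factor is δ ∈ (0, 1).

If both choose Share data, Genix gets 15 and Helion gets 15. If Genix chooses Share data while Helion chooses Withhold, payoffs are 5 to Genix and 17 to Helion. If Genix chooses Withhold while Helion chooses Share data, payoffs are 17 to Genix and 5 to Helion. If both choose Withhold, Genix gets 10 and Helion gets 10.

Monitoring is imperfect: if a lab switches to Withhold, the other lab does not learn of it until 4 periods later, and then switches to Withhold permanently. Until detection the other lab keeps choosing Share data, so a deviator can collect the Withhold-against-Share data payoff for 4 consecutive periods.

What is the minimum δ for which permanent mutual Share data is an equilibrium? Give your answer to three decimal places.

A deviator earns 17 for 4 periods, then 10 forever; cooperating earns 15 forever. Multiplying the IC by (1−δ):
15 ≥ 17(1−δ^4) + 10δ^4, so 7·δ^4 ≥ 2 and δ^4 ≥ 2/7.
δ ≥ (2/7)^(1/4) ≈ 0.731.

0.731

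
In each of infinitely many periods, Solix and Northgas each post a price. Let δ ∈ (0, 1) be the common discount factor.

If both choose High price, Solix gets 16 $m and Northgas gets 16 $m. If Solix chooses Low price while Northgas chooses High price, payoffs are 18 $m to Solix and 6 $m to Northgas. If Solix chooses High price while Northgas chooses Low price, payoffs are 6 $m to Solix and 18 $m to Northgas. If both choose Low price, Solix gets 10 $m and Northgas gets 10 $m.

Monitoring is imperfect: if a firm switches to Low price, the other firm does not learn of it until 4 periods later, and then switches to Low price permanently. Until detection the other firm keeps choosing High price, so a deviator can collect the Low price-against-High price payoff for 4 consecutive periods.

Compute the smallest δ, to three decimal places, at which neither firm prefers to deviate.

The best deviation is to choose Low price for all 4 undetected periods, earning 18 each, then 10 forever once detected.
Deviation value: 18(1−δ^4)/(1−δ) + 10δ^4/(1−δ); cooperation value: 16/(1−δ).
IC: 16 ≥ 18(1−δ^4) + 10δ^4 = 18 − 8δ^4.
So δ^4 ≥ 2/8 = 1/4, giving δ ≥ (1/4)^(1/4) ≈ 0.707.

0.707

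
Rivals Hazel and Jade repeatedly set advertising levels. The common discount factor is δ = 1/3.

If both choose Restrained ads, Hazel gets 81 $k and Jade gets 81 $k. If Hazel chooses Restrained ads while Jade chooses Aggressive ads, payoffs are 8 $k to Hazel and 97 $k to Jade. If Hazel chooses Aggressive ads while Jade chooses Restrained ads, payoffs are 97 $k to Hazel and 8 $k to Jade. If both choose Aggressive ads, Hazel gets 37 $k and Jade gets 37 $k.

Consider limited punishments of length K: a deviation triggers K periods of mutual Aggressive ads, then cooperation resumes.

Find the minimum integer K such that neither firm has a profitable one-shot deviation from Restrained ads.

2

IC: δ(1−δ^K)/(1−δ) ≥ (97−81)/(81−37) = 4/11.
With δ = 1/3: need 1 − δ^K ≥ 4/11·(1−1/3)/(1/3), i.e. δ^K ≤ 0.2727.
Since (1/3)^1 = 0.3333 and (1/3)^2 = 0.1111, the smallest such K is 2.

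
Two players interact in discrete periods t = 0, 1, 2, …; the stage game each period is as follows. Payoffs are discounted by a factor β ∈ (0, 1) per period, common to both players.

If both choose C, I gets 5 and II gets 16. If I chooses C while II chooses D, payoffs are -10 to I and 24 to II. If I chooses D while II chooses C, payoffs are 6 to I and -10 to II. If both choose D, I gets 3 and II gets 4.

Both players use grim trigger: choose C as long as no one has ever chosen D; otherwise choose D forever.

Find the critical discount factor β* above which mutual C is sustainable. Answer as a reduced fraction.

2/5

I: cooperation gives 5 each period; deviation gives 6 once then 3 forever.
  5/(1−β) ≥ 6 + 3β/(1−β) ⇒ β ≥ 1/3.
II: cooperation gives 16 each period; deviation gives 24 once then 4 forever.
  β ≥ 8/20 = 2/5.
Both must hold, so the binding constraint is II's: β ≥ 2/5.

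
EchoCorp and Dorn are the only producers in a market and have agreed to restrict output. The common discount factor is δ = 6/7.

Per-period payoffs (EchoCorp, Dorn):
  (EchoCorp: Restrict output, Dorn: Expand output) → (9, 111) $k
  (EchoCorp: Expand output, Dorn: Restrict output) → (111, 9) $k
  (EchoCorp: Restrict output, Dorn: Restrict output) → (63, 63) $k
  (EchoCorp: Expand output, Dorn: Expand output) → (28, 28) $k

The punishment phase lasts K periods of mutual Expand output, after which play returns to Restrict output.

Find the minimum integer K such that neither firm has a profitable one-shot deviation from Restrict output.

IC: δ(1−δ^K)/(1−δ) ≥ (111−63)/(63−28) = 48/35.
With δ = 6/7: need 1 − δ^K ≥ 48/35·(1−6/7)/(6/7), i.e. δ^K ≤ 0.7714.
Since (6/7)^1 = 0.8571 and (6/7)^2 = 0.7347, the smallest such K is 2.

2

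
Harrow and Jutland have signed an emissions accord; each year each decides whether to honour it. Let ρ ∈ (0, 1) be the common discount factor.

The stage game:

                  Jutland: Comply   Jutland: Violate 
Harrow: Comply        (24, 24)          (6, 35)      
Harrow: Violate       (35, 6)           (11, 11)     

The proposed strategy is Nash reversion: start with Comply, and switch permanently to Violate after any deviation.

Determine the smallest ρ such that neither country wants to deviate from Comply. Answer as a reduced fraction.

11/24

Under grim trigger the critical discount factor is (T−C)/(T−P) with T = 35, C = 24, P = 11.
ρ* = (35−24)/(35−11) = 11/24.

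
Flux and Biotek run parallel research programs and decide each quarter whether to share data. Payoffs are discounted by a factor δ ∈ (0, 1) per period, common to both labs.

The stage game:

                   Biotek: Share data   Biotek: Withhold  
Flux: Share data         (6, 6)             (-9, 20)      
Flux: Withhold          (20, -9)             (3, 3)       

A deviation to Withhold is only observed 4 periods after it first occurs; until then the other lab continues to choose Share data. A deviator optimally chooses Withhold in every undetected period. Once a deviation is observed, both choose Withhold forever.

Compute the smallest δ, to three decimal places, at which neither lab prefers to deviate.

0.953

Deviating for the 4 undetected periods gains 20−6 = 14 per period over cooperation, then loses 6−3 = 3 per period forever once punishment starts.
Gain: 14(1 + δ + … + δ^3); loss: 3·δ^4/(1−δ).
No profitable deviation ⇔ 14(1−δ^4) ≤ 3·δ^4, i.e. δ^4 ≥ 14/(14+3) = 14/17.
Hence δ ≥ (14/17)^(1/4) ≈ 0.953.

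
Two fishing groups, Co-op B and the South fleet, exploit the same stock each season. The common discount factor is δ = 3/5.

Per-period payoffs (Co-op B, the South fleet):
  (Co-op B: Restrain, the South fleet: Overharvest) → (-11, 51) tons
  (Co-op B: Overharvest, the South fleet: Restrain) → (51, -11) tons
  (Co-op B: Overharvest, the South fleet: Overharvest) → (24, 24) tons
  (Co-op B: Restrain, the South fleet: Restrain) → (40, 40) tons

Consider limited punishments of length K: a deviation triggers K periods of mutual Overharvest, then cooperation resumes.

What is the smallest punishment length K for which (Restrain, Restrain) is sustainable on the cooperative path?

Need Σ_{k=1}^{K} δ^k ≥ (51−40)/(40−24) = 0.6875 at δ = 3/5.
At K = 1 the sum is 0.6000 < 0.6875; at K = 2 it is 0.9600 ≥ 0.6875.
So the minimum punishment length is K = 2.

2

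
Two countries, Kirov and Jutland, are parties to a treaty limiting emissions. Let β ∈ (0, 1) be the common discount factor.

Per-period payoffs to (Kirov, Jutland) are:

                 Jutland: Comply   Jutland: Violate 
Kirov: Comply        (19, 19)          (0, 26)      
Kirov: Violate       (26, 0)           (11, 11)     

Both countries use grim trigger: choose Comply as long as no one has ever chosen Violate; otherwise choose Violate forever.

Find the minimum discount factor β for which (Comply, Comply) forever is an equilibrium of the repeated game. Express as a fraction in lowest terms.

7/15

One-period gain from deviating is 26 − 19 = 7. The loss is 19 − 11 = 8 in every subsequent period, with present value 8·β/(1−β).
Deviation is unprofitable when 8·β/(1−β) ≥ 7, i.e. β/(1−β) ≥ 7/8.
Equivalently β ≥ 7/(7+8) = 7/15.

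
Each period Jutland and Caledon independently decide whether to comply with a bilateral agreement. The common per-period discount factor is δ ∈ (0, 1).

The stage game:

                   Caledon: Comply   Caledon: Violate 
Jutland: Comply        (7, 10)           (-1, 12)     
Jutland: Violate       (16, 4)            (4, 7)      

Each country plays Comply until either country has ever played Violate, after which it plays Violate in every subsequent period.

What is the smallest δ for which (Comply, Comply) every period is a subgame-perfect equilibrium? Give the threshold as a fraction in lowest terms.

3/4

Jutland's threshold: (16−7)/(16−4) = 3/4.
Caledon's threshold: (12−10)/(12−7) = 2/5.
3/4 > 2/5, so Jutland binds and δ* = 3/4.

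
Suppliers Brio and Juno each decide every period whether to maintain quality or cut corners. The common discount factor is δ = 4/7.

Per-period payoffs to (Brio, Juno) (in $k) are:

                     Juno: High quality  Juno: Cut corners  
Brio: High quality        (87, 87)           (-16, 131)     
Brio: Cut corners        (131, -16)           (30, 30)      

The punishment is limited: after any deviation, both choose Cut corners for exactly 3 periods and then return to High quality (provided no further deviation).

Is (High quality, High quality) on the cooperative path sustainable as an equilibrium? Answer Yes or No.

A one-shot deviation gives 131 now, then 30 for 3 periods, then back to 87.
Gain from deviating: (131−87) today; loss: (87−30) in each of the next 3 periods.
No-deviation condition: (87−30)(δ+…+δ^3) ≥ 131−87, i.e. δ+…+δ^3 ≥ 44/57.
At δ = 4/7: δ+…+δ^3 = 1.0845 ≥ 0.7719.
So cooperation is sustainable.

Yes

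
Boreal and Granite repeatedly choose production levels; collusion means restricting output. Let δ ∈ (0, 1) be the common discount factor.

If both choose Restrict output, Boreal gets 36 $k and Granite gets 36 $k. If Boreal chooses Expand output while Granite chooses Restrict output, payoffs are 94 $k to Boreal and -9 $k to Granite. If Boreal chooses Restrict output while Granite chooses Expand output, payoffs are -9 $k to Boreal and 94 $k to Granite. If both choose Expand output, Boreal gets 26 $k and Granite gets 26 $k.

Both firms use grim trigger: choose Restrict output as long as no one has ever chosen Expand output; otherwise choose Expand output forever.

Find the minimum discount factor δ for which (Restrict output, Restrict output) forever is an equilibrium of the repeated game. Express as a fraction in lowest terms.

Cooperation forever yields 36 each period: 36/(1−δ).
Deviating yields 94 once, then 26 forever: 94 + 26δ/(1−δ).
No profitable deviation requires 36/(1−δ) ≥ 94 + 26δ/(1−δ).
Multiplying by (1−δ): 36 ≥ 94(1−δ) + 26δ = 94 − 68δ.
So 68δ ≥ 58, i.e. δ ≥ 58/68 = 29/34.

29/34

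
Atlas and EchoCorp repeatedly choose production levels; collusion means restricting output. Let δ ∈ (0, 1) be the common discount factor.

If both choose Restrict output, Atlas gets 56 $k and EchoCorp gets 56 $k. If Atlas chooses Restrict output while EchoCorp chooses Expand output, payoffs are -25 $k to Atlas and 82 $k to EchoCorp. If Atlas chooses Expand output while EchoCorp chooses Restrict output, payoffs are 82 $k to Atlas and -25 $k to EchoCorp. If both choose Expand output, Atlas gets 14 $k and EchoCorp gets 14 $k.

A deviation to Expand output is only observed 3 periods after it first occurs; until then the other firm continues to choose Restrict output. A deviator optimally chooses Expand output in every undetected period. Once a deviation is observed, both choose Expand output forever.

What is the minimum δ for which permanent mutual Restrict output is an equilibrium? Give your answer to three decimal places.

0.726

A deviator earns 82 for 3 periods, then 14 forever; cooperating earns 56 forever. Multiplying the IC by (1−δ):
56 ≥ 82(1−δ^3) + 14δ^3, so 68·δ^3 ≥ 26 and δ^3 ≥ 13/34.
δ ≥ (13/34)^(1/3) ≈ 0.726.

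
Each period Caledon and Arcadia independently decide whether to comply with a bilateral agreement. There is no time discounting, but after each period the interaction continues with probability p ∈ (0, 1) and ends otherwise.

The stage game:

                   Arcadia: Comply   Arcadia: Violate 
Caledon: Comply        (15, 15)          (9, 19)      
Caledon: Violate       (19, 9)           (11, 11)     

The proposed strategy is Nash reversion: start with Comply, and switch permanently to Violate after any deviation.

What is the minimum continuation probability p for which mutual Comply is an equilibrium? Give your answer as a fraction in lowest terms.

1/2

Expected cooperation value is 15 + p·15 + p²·15 + … = 15/(1−p); deviation gives 19 + p·11/(1−p).
15 ≥ 19(1−p) + 11p ⇒ 8p ≥ 4 ⇒ p ≥ 4/8 = 1/2.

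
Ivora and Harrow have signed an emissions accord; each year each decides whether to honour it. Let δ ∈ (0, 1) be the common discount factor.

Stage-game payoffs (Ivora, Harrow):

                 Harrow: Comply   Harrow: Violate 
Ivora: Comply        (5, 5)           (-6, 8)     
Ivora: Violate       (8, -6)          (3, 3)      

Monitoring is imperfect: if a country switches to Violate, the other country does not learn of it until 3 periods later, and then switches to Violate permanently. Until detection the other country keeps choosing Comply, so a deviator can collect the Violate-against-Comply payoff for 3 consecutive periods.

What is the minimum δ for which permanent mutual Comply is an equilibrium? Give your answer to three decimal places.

0.843

A deviator earns 8 for 3 periods, then 3 forever; cooperating earns 5 forever. Multiplying the IC by (1−δ):
5 ≥ 8(1−δ^3) + 3δ^3, so 5·δ^3 ≥ 3 and δ^3 ≥ 3/5.
δ ≥ (3/5)^(1/3) ≈ 0.843.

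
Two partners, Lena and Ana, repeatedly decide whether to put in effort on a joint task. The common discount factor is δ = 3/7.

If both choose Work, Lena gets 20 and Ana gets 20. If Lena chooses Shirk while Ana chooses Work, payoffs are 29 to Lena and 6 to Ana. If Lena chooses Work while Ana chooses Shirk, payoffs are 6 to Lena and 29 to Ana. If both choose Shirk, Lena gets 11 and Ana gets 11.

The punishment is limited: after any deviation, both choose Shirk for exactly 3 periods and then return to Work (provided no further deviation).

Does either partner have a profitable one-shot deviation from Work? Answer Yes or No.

A one-shot deviation gives 29 now, then 11 for 3 periods, then back to 20.
Gain from deviating: (29−20) today; loss: (20−11) in each of the next 3 periods.
No-deviation condition: (20−11)(δ+…+δ^3) ≥ 29−20, i.e. δ+…+δ^3 ≥ 1.
At δ = 3/7: δ+…+δ^3 = 0.6910 < 1.0000.
So cooperation is not sustainable.

Yes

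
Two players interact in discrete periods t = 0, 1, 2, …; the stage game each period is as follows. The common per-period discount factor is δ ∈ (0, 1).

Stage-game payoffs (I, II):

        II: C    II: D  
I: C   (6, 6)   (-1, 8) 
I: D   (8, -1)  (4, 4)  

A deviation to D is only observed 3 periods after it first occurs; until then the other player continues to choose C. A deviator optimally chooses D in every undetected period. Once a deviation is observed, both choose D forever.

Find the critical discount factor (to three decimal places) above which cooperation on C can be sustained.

0.794

The best deviation is to choose D for all 3 undetected periods, earning 8 each, then 4 forever once detected.
Deviation value: 8(1−δ^3)/(1−δ) + 4δ^3/(1−δ); cooperation value: 6/(1−δ).
IC: 6 ≥ 8(1−δ^3) + 4δ^3 = 8 − 4δ^3.
So δ^3 ≥ 2/4 = 1/2, giving δ ≥ (1/2)^(1/3) ≈ 0.794.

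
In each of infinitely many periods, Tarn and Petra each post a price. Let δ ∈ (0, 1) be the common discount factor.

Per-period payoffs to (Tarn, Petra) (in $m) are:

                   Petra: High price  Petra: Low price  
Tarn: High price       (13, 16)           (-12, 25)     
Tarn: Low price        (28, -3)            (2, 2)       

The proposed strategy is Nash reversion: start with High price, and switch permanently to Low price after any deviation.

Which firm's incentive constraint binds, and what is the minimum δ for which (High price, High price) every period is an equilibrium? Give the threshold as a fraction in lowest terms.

For Tarn: deviation gain 28−13 = 15, per-period punishment loss 13−2 = 11. IC gives δ ≥ 15/26.
For Petra: gain 9, loss 14 per period, so δ ≥ 9/23.
The tighter constraint is Tarn's, so cooperation needs δ ≥ 15/26.

Tarn; δ ≥ 15/26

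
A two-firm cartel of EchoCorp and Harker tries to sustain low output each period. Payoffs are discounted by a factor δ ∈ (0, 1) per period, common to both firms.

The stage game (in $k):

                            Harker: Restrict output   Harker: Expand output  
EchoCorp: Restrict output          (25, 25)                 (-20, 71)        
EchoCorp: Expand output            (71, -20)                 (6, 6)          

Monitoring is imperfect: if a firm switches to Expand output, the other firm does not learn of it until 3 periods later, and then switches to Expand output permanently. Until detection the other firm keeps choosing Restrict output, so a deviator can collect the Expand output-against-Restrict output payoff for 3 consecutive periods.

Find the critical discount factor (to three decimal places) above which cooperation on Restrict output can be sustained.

0.891

A deviator earns 71 for 3 periods, then 6 forever; cooperating earns 25 forever. Multiplying the IC by (1−δ):
25 ≥ 71(1−δ^3) + 6δ^3, so 65·δ^3 ≥ 46 and δ^3 ≥ 46/65.
δ ≥ (46/65)^(1/3) ≈ 0.891.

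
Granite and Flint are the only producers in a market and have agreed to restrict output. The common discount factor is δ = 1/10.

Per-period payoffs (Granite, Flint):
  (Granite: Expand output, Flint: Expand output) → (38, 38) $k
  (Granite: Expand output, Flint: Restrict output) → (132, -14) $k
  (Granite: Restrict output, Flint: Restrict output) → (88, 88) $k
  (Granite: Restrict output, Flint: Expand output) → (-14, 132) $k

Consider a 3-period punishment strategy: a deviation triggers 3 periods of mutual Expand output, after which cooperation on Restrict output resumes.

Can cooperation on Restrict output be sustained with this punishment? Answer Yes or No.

No

Comparing payoff streams over the 4 periods until play realigns: cooperate → 88(1+δ+…+δ^3); deviate → 132 + 38(δ+…+δ^3).
Cooperation is sustained iff (88−38)(δ+…+δ^3) ≥ 132−88.
δ+…+δ^3 = 1/10·(1−(1/10)^3)/(1−1/10) = 0.1110, and (132−88)/(88−38) = 0.8800.
0.1110 < 0.8800, so cooperation is not sustainable.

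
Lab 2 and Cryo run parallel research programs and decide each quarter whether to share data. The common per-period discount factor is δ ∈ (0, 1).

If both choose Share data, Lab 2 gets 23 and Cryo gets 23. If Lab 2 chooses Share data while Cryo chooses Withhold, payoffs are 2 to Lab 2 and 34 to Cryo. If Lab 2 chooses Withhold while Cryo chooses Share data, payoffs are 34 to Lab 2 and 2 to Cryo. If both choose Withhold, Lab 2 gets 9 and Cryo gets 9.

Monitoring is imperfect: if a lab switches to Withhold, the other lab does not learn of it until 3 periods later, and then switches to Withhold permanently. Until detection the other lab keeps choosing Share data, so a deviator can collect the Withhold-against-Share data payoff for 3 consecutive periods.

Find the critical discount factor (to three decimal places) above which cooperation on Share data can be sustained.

0.761

The best deviation is to choose Withhold for all 3 undetected periods, earning 34 each, then 9 forever once detected.
Deviation value: 34(1−δ^3)/(1−δ) + 9δ^3/(1−δ); cooperation value: 23/(1−δ).
IC: 23 ≥ 34(1−δ^3) + 9δ^3 = 34 − 25δ^3.
So δ^3 ≥ 11/25, giving δ ≥ (11/25)^(1/3) ≈ 0.761.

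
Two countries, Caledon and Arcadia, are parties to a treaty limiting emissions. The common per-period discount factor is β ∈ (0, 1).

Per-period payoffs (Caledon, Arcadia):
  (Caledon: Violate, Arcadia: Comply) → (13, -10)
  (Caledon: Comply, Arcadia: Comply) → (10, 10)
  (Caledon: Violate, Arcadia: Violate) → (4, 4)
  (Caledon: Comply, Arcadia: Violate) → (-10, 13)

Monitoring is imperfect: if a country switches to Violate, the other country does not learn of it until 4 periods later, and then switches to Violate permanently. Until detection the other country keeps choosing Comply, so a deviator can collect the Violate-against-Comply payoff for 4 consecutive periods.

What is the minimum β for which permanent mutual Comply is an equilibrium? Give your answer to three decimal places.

0.760

A deviator earns 13 for 4 periods, then 4 forever; cooperating earns 10 forever. Multiplying the IC by (1−β):
10 ≥ 13(1−β^4) + 4β^4, so 9·β^4 ≥ 3 and β^4 ≥ 1/3.
β ≥ (1/3)^(1/4) ≈ 0.760.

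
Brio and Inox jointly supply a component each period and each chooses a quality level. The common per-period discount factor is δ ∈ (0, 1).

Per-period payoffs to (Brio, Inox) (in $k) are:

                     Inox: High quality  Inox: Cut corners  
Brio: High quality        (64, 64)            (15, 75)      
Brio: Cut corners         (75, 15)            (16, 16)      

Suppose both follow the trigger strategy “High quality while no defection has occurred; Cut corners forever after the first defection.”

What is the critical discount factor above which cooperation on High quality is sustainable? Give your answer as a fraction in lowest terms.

11/59

Cooperation forever yields 64 each period: 64/(1−δ).
Deviating yields 75 once, then 16 forever: 75 + 16δ/(1−δ).
No profitable deviation requires 64/(1−δ) ≥ 75 + 16δ/(1−δ).
Multiplying by (1−δ): 64 ≥ 75(1−δ) + 16δ = 75 − 59δ.
So 59δ ≥ 11, i.e. δ ≥ 11/59.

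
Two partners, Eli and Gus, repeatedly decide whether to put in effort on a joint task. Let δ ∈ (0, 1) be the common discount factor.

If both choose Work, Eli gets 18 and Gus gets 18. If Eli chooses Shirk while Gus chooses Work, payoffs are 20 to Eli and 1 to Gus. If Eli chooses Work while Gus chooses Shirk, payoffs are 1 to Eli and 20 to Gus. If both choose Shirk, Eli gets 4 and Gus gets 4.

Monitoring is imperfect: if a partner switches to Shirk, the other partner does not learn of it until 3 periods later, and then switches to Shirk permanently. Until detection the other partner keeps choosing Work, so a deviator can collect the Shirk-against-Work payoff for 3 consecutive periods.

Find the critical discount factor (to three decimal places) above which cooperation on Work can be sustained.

0.500

Deviating for the 3 undetected periods gains 20−18 = 2 per period over cooperation, then loses 18−4 = 14 per period forever once punishment starts.
Gain: 2(1 + δ + … + δ^2); loss: 14·δ^3/(1−δ).
No profitable deviation ⇔ 2(1−δ^3) ≤ 14·δ^3, i.e. δ^3 ≥ 2/(2+14) = 1/8.
Hence δ ≥ (1/8)^(1/3) ≈ 0.500.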